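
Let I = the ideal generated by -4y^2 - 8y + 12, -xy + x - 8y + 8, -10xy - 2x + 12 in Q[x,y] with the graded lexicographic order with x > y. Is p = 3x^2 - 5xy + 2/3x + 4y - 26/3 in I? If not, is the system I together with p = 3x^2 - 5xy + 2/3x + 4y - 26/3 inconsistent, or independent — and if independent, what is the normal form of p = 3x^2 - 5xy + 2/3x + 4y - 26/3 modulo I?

Adjoining 3x^2 - 5xy + 2/3x + 4y - 26/3 makes the ideal the whole ring: the system is inconsistent.

First compute the reduced Gröbner basis of I by Buchberger's algorithm.
f_1 = -4y^2 - 8y + 12, LT = y^2.
f_2 = -xy + x - 8y + 8, LT = xy.
f_3 = -10xy - 2x + 12, LT = xy.

S(f_1,f_3): lcm = xy^2. S = 9/5xy - 3x + 6/5y.
  leading term xy: subtract (-9/5)·f_2 from 9/5xy - 3x + 6/5y → -6/5x - 66/5y + 72/5
  leading term x: no divisor's leading term divides it; move -6/5x to the remainder.
  leading term y: no divisor's leading term divides it; move -66/5y to the remainder.
  leading term 1: no divisor's leading term divides it; move 72/5 to the remainder.
  remainder -6/5x - 66/5y + 72/5 ≠ 0; add h_4 = -6/5x - 66/5y + 72/5 to the basis.

S(f_2,f_3): lcm = xy. S = -6/5x + 8y - 34/5.
  leading term x: subtract (1)·h_4 from -6/5x + 8y - 34/5 → 106/5y - 106/5
  leading term y: no divisor's leading term divides it; move 106/5y to the remainder.
  leading term 1: no divisor's leading term divides it; move -106/5 to the remainder.
  remainder 106/5y - 106/5 ≠ 0; add h_5 = 106/5y - 106/5 to the basis.

The other S-polynomials (S(f_1,f_2), S(f_1,h_4), S(f_2,h_4), S(f_3,h_4), S(f_1,h_5), S(f_2,h_5), S(f_3,h_5), S(h_4,h_5)) all reduce to 0 modulo the current basis, so we have a Gröbner basis.
Inter-reduce: drop elements whose leading term is divisible by another's, tail-reduce, and make monic.
Reduced Gröbner basis: {x - 1, y - 1}.
Label its elements g_1 = x - 1, g_2 = y - 1.

Reduce p = 3x^2 - 5xy + 2/3x + 4y - 26/3 modulo G:
  leading term x^2: subtract (3x)·g_1 from 3x^2 - 5xy + 2/3x + 4y - 26/3 → -5xy + 11/3x + 4y - 26/3
  leading term xy: subtract (-5y)·g_1 from -5xy + 11/3x + 4y - 26/3 → 11/3x - y - 26/3
  leading term x: subtract (11/3)·g_1 from 11/3x - y - 26/3 → -y - 5
  leading term y: subtract (-1)·g_2 from -y - 5 → -6
  leading term 1: no divisor's leading term divides it; move -6 to the remainder.
  normal form = -6.
The normal form is nonzero, so p ∉ I. Since p minus its normal form lies in I, I + (p) = I + (r) where r = -6; decide whether this ideal is the whole ring.
Here r = -6 is a nonzero constant, hence a unit: 1 ∈ I + (p), the Gröbner basis of I + (p) is {1}, and the enlarged system has no common solution — adjoining p is inconsistent.

Ideal membership is decidable via reduction modulo a Gröbner basis.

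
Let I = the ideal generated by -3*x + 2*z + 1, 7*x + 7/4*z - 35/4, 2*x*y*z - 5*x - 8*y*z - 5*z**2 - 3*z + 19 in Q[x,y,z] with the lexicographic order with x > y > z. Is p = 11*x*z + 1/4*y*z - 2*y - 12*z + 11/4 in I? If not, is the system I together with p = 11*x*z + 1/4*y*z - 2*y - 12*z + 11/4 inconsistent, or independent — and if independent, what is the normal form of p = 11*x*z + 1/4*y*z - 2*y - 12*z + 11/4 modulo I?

11*x*z + 1/4*y*z - 2*y - 12*z + 11/4 lies in I (it reduces to 0).

First compute the reduced Gröbner basis of I by Buchberger's algorithm.
f_1 = -3*x + 2*z + 1, LT = x.
f_2 = 7*x + 7/4*z - 35/4, LT = x.
f_3 = 2*x*y*z - 5*x - 8*y*z - 5*z**2 - 3*z + 19, LT = x*y*z.

S(f_1,f_2): lcm = x. S = -11/12*z + 11/12.
  leading term z: no divisor's leading term divides it; move -11/12*z to the remainder.
  leading term 1: no divisor's leading term divides it; move 11/12 to the remainder.
  remainder -11/12*z + 11/12 ≠ 0; add h_4 = -11/12*z + 11/12 to the basis.

S(f_1,f_3): lcm = x*y*z. S = 5/2*x - 2/3*y*z**2 + 11/3*y*z + 5/2*z**2 + 3/2*z - 19/2.
  leading term x: subtract (-5/6)·f_1 from 5/2*x - 2/3*y*z**2 + 11/3*y*z + 5/2*z**2 + 3/2*z - 19/2 → -2/3*y*z**2 + 11/3*y*z + 5/2*z**2 + 19/6*z - 26/3
  leading term y*z**2: subtract (8/11*y*z)·h_4 from -2/3*y*z**2 + 11/3*y*z + 5/2*z**2 + 19/6*z - 26/3 → 3*y*z + 5/2*z**2 + 19/6*z - 26/3
  leading term y*z: subtract (-36/11*y)·h_4 from 3*y*z + 5/2*z**2 + 19/6*z - 26/3 → 3*y + 5/2*z**2 + 19/6*z - 26/3
  leading term y: no divisor's leading term divides it; move 3*y to the remainder.
  leading term z**2: subtract (-30/11*z)·h_4 from 5/2*z**2 + 19/6*z - 26/3 → 17/3*z - 26/3
  leading term z: subtract (-68/11)·h_4 from 17/3*z - 26/3 → -3
  leading term 1: no divisor's leading term divides it; move -3 to the remainder.
  remainder 3*y - 3 ≠ 0; add h_5 = 3*y - 3 to the basis.

The other S-polynomials (S(f_2,f_3), S(f_1,h_4), S(f_2,h_4), S(f_3,h_4), S(f_1,h_5), S(f_2,h_5), S(f_3,h_5), S(h_4,h_5)) all reduce to 0 modulo the current basis, so we have a Gröbner basis.
Inter-reduce: drop elements whose leading term is divisible by another's, tail-reduce, and make monic.
Reduced Gröbner basis: {x - 1, y - 1, z - 1}.
Label its elements g_1 = x - 1, g_2 = y - 1, g_3 = z - 1.

Reduce p = 11*x*z + 1/4*y*z - 2*y - 12*z + 11/4 modulo G:
  leading term x*z: subtract (11*z)·g_1 from 11*x*z + 1/4*y*z - 2*y - 12*z + 11/4 → 1/4*y*z - 2*y - z + 11/4
  leading term y*z: subtract (1/4*z)·g_2 from 1/4*y*z - 2*y - z + 11/4 → -2*y - 3/4*z + 11/4
  leading term y: subtract (-2)·g_2 from -2*y - 3/4*z + 11/4 → -3/4*z + 3/4
  leading term z: subtract (-3/4)·g_3 from -3/4*z + 3/4 → 0
  normal form = 0.
Since the normal form is 0, p ∈ I.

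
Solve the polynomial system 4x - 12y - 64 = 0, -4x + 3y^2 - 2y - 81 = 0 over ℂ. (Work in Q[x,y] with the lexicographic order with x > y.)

Compute a lex Gröbner basis by Buchberger's algorithm.
f_1 = 4x - 12y - 64, LT = x.
f_2 = -4x + 3y^2 - 2y - 81, LT = x.

S(f_1,f_2): lcm = x. S = 3/4y^2 - 7/2y - 145/4.
  reduce S modulo (f_1, f_2):
  remainder 3/4y^2 - 7/2y - 145/4 ≠ 0; add h_3 = 3/4y^2 - 7/2y - 145/4 to the basis.

The other S-polynomials (S(f_1,h_3), S(f_2,h_3)) all reduce to 0 modulo the current basis, so we have a Gröbner basis.
Inter-reduce: drop elements whose leading term is divisible by another's, tail-reduce, and make monic.
Reduced Gröbner basis: {x - 3y - 16, y^2 - 14/3y - 145/3}.

A lex Gröbner basis eliminates variables successively. Here y^2 - 14/3y - 145/3 depends only on y, with roots {-5, 29/3}; lifting each root through the earlier basis elements recovers the full solutions.
  y = -5: the earlier basis element becomes x - 1 = 0, giving x = 1 — point (1, -5).
  y = 29/3: the earlier basis element becomes x - 45 = 0, giving x = 45 — point (45, 29/3).

{(1, -5), (45, 29/3)}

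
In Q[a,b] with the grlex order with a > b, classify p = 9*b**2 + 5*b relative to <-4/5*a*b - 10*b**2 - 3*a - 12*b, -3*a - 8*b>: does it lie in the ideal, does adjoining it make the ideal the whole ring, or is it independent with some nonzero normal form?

9*b**2 + 5*b is independent of I; its normal form modulo I is 25/59*b.

First compute the reduced Gröbner basis of I by Buchberger's algorithm.
f_1 = -4/5*a*b - 10*b**2 - 3*a - 12*b, LT = a*b.
f_2 = -3*a - 8*b, LT = a.

S(f_1,f_2): lcm = a*b. S = 59/6*b**2 + 15/4*a + 15*b.
  leading term b**2: no divisor's leading term divides it; move 59/6*b**2 to the remainder.
  leading term a: subtract (-5/4)·f_2 from 15/4*a + 15*b → 5*b
  leading term b: no divisor's leading term divides it; move 5*b to the remainder.
  remainder 59/6*b**2 + 5*b ≠ 0; add h_3 = 59/6*b**2 + 5*b to the basis.

The other S-polynomials (S(f_1,h_3), S(f_2,h_3)) all reduce to 0 modulo the current basis, so we have a Gröbner basis.
Inter-reduce: drop elements whose leading term is divisible by another's, tail-reduce, and make monic.
Reduced Gröbner basis: {b**2 + 30/59*b, a + 8/3*b}.
Label its elements g_1 = b**2 + 30/59*b, g_2 = a + 8/3*b.

Reduce p = 9*b**2 + 5*b modulo G:
  leading term b**2: subtract (9)·g_1 from 9*b**2 + 5*b → 25/59*b
  leading term b: no divisor's leading term divides it; move 25/59*b to the remainder.
  normal form = 25/59*b.
The normal form is nonzero, so p ∉ I. Since p minus its normal form lies in I, I + (p) = I + (r) where r = 25/59*b; decide whether this ideal is the whole ring.
Run Buchberger on G together with r (pairs among the g_i already reduce to 0 since G is a Gröbner basis):
g_1 = b**2 + 30/59*b, LT = b**2.
g_2 = a + 8/3*b, LT = a.
r = 25/59*b, LT = b.

The S-polynomials (S(g_1,g_2), S(g_1,r), S(g_2,r)) all reduce to 0 modulo the current basis, so we have a Gröbner basis.
Inter-reduce: drop elements whose leading term is divisible by another's, tail-reduce, and make monic.
Reduced Gröbner basis: {a, b}.
The reduced Gröbner basis of I + (p) is {a, b} ≠ {1}, a proper ideal, so the enlarged system stays consistent: p is independent of I, with normal form 25/59*b.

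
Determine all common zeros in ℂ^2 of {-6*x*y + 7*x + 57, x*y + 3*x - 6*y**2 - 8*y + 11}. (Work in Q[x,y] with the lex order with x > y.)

{(-3, -2), (57/50 - 19*sqrt(309)/50, 11/12 - sqrt(309)/12), (57/50 + 19*sqrt(309)/50, 11/12 + sqrt(309)/12)}

Compute a lex Gröbner basis by Buchberger's algorithm.
f_1 = -6*x*y + 7*x + 57, LT = x*y.
f_2 = x*y + 3*x - 6*y**2 - 8*y + 11, LT = x*y.

S(f_1,f_2): lcm = x*y. S = -25/6*x + 6*y**2 + 8*y - 41/2.
  reduce S modulo (f_1, f_2):
  remainder -25/6*x + 6*y**2 + 8*y - 41/2 ≠ 0; add h_3 = -25/6*x + 6*y**2 + 8*y - 41/2 to the basis.

S(f_1,h_3): lcm = x*y. S = -7/6*x + 36/25*y**3 + 48/25*y**2 - 123/25*y - 19/2.
  reduce S modulo (f_1, f_2, h_3):
  remainder 36/25*y**3 + 6/25*y**2 - 179/25*y - 94/25 ≠ 0; add h_4 = 36/25*y**3 + 6/25*y**2 - 179/25*y - 94/25 to the basis.

The other S-polynomials (S(f_2,h_3), S(f_1,h_4), S(f_2,h_4), S(h_3,h_4)) all reduce to 0 modulo the current basis, so we have a Gröbner basis.
Inter-reduce: drop elements whose leading term is divisible by another's, tail-reduce, and make monic.
Reduced Gröbner basis: {x - 36/25*y**2 - 48/25*y + 123/25, y**3 + 1/6*y**2 - 179/36*y - 47/18}.

From the last basis element, y**3 + 1/6*y**2 - 179/36*y - 47/18 = 0, so y takes values in {-2, 11/12 - sqrt(309)/12, 11/12 + sqrt(309)/12}. Each choice, substituted upward through the basis, yields the corresponding point(s) of the solution set.
  y = -2: the earlier basis element becomes x + 3 = 0, giving x = -3 — point (-3, -2).
  y = 11/12 - sqrt(309)/12: the earlier basis element becomes x - 57/50 + 19*sqrt(309)/50 = 0, giving x = 57/50 - 19*sqrt(309)/50 — point (57/50 - 19*sqrt(309)/50, 11/12 - sqrt(309)/12).
  y = 11/12 + sqrt(309)/12: the earlier basis element becomes x - 19*sqrt(309)/50 - 57/50 = 0, giving x = 57/50 + 19*sqrt(309)/50 — point (57/50 + 19*sqrt(309)/50, 11/12 + sqrt(309)/12).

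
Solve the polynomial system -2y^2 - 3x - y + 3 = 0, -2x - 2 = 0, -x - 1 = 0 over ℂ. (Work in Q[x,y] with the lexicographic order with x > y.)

{(-1, -2), (-1, 3/2)}

Compute a lex Gröbner basis by Buchberger's algorithm.
f_1 = -3x - 2y^2 - y + 3, LT = x.
f_2 = -2x - 2, LT = x.
f_3 = -x - 1, LT = x.

S(f_1,f_2): lcm = x. S = 2/3y^2 + 1/3y - 2.
  leading term y^2: no divisor's leading term divides it; move 2/3y^2 to the remainder.
  leading term y: no divisor's leading term divides it; move 1/3y to the remainder.
  leading term 1: no divisor's leading term divides it; move -2 to the remainder.
  remainder 2/3y^2 + 1/3y - 2 ≠ 0; add h_4 = 2/3y^2 + 1/3y - 2 to the basis.

The other S-polynomials (S(f_1,f_3), S(f_2,f_3), S(f_1,h_4), S(f_2,h_4), S(f_3,h_4)) all reduce to 0 modulo the current basis, so we have a Gröbner basis.
Inter-reduce: drop elements whose leading term is divisible by another's, tail-reduce, and make monic.
Reduced Gröbner basis: {x + 1, y^2 + 1/2y - 3}.

A lex Gröbner basis eliminates variables successively. Here y^2 + 1/2y - 3 depends only on y, with roots {-2, 3/2}; lifting each root through the earlier basis elements recovers the full solutions.
  y = -2: the earlier basis element becomes x + 1 = 0, giving x = -1 — point (-1, -2).
  y = 3/2: the earlier basis element becomes x + 1 = 0, giving x = -1 — point (-1, 3/2).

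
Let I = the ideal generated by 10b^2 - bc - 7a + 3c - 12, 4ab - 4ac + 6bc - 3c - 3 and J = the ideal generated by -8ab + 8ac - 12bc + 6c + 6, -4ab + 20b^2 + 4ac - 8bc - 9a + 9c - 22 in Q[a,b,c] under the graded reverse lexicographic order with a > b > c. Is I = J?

No, the ideals differ.

Two ideals are equal iff their reduced Gröbner bases coincide (the reduced basis is unique for a fixed ordering).
Buchberger on the first generating set:
f_1 = 10b^2 - bc - 7a + 3c - 12, LT = b^2.
f_2 = 4ab - 4ac + 6bc - 3c - 3, LT = ab.

S(f_1,f_2): lcm = ab^2. S = 9/10abc - 3/2b^2c - 7/10a^2 + 3/10ac + 3/4bc - 6/5a + 3/4b.
  leading term abc: subtract (9/40c)·f_2 from 9/10abc - 3/2b^2c - 7/10a^2 + 3/10ac + 3/4bc - 6/5a + 3/4b → -3/2b^2c + 9/10ac^2 - 27/20bc^2 - 7/10a^2 + 3/10ac + 3/4bc + 27/40c^2 - 6/5a + 3/4b + 27/40c
  leading term b^2c: subtract (-3/20c)·f_1 from -3/2b^2c + 9/10ac^2 - 27/20bc^2 - 7/10a^2 + 3/10ac + 3/4bc + 27/40c^2 - 6/5a + 3/4b + 27/40c → 9/10ac^2 - 3/2bc^2 - 7/10a^2 - 3/4ac + 3/4bc + 9/8c^2 - 6/5a + 3/4b - 9/8c
  leading term ac^2: no divisor's leading term divides it; move 9/10ac^2 to the remainder.
  leading term bc^2: no divisor's leading term divides it; move -3/2bc^2 to the remainder.
  leading term a^2: no divisor's leading term divides it; move -7/10a^2 to the remainder.
  leading term ac: no divisor's leading term divides it; move -3/4ac to the remainder.
  leading term bc: no divisor's leading term divides it; move 3/4bc to the remainder.
  leading term c^2: no divisor's leading term divides it; move 9/8c^2 to the remainder.
  leading term a: no divisor's leading term divides it; move -6/5a to the remainder.
  leading term b: no divisor's leading term divides it; move 3/4b to the remainder.
  leading term c: no divisor's leading term divides it; move -9/8c to the remainder.
  remainder 9/10ac^2 - 3/2bc^2 - 7/10a^2 - 3/4ac + 3/4bc + 9/8c^2 - 6/5a + 3/4b - 9/8c ≠ 0; add g_3 = 9/10ac^2 - 3/2bc^2 - 7/10a^2 - 3/4ac + 3/4bc + 9/8c^2 - 6/5a + 3/4b - 9/8c to the basis.

The other S-polynomials (S(f_1,g_3), S(f_2,g_3)) all reduce to 0 modulo the current basis, so we have a Gröbner basis.
Inter-reduce: drop elements whose leading term is divisible by another's, tail-reduce, and make monic.
Reduced Gröbner basis: {ac^2 - 5/3bc^2 - 7/9a^2 - 5/6ac + 5/6bc + 5/4c^2 - 4/3a + 5/6b - 5/4c, ab - ac + 3/2bc - 3/4c - 3/4, b^2 - 1/10bc - 7/10a + 3/10c - 6/5}.

Buchberger on the second generating set:
h_1 = -8ab + 8ac - 12bc + 6c + 6, LT = ab.
h_2 = -4ab + 20b^2 + 4ac - 8bc - 9a + 9c - 22, LT = ab.

S(h_1,h_2): lcm = ab. S = 5b^2 - 1/2bc - 9/4a + 3/2c - 25/4.
  leading term b^2: no divisor's leading term divides it; move 5b^2 to the remainder.
  leading term bc: no divisor's leading term divides it; move -1/2bc to the remainder.
  leading term a: no divisor's leading term divides it; move -9/4a to the remainder.
  leading term c: no divisor's leading term divides it; move 3/2c to the remainder.
  leading term 1: no divisor's leading term divides it; move -25/4 to the remainder.
  remainder 5b^2 - 1/2bc - 9/4a + 3/2c - 25/4 ≠ 0; add k_3 = 5b^2 - 1/2bc - 9/4a + 3/2c - 25/4 to the basis.

S(h_1,k_3): lcm = ab^2. S = -9/10abc + 3/2b^2c + 9/20a^2 - 3/10ac - 3/4bc + 5/4a - 3/4b.
  leading term abc: subtract (9/80c)·h_1 from -9/10abc + 3/2b^2c + 9/20a^2 - 3/10ac - 3/4bc + 5/4a - 3/4b → 3/2b^2c - 9/10ac^2 + 27/20bc^2 + 9/20a^2 - 3/10ac - 3/4bc - 27/40c^2 + 5/4a - 3/4b - 27/40c
  leading term b^2c: subtract (3/10c)·k_3 from 3/2b^2c - 9/10ac^2 + 27/20bc^2 + 9/20a^2 - 3/10ac - 3/4bc - 27/40c^2 + 5/4a - 3/4b - 27/40c → -9/10ac^2 + 3/2bc^2 + 9/20a^2 + 3/8ac - 3/4bc - 9/8c^2 + 5/4a - 3/4b + 6/5c
  leading term ac^2: no divisor's leading term divides it; move -9/10ac^2 to the remainder.
  leading term bc^2: no divisor's leading term divides it; move 3/2bc^2 to the remainder.
  leading term a^2: no divisor's leading term divides it; move 9/20a^2 to the remainder.
  leading term ac: no divisor's leading term divides it; move 3/8ac to the remainder.
  leading term bc: no divisor's leading term divides it; move -3/4bc to the remainder.
  leading term c^2: no divisor's leading term divides it; move -9/8c^2 to the remainder.
  leading term a: no divisor's leading term divides it; move 5/4a to the remainder.
  leading term b: no divisor's leading term divides it; move -3/4b to the remainder.
  leading term c: no divisor's leading term divides it; move 6/5c to the remainder.
  remainder -9/10ac^2 + 3/2bc^2 + 9/20a^2 + 3/8ac - 3/4bc - 9/8c^2 + 5/4a - 3/4b + 6/5c ≠ 0; add k_4 = -9/10ac^2 + 3/2bc^2 + 9/20a^2 + 3/8ac - 3/4bc - 9/8c^2 + 5/4a - 3/4b + 6/5c to the basis.

The other S-polynomials (S(h_2,k_3), S(h_1,k_4), S(h_2,k_4), S(k_3,k_4)) all reduce to 0 modulo the current basis, so we have a Gröbner basis.
Inter-reduce: drop elements whose leading term is divisible by another's, tail-reduce, and make monic.
Reduced Gröbner basis: {ac^2 - 5/3bc^2 - 1/2a^2 - 5/12ac + 5/6bc + 5/4c^2 - 25/18a + 5/6b - 4/3c, ab - ac + 3/2bc - 3/4c - 3/4, b^2 - 1/10bc - 9/20a + 3/10c - 5/4}.

These differ, so the ideals are not equal.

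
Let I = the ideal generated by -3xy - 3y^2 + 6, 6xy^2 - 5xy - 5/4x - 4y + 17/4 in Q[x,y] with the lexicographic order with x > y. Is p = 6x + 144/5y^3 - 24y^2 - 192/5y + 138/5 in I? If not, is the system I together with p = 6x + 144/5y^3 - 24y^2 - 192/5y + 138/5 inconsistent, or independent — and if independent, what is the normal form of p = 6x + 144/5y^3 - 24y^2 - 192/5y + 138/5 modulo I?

First compute the reduced Gröbner basis of I by Buchberger's algorithm.
f_1 = -3xy - 3y^2 + 6, LT = xy.
f_2 = 6xy^2 - 5xy - 5/4x - 4y + 17/4, LT = xy^2.

S(f_1,f_2): lcm = xy^2. S = 5/6xy + 5/24x + y^3 - 4/3y - 17/24.
  leading term xy: subtract (-5/18)·f_1 from 5/6xy + 5/24x + y^3 - 4/3y - 17/24 → 5/24x + y^3 - 5/6y^2 - 4/3y + 23/24
  leading term x: no divisor's leading term divides it; move 5/24x to the remainder.
  leading term y^3: no divisor's leading term divides it; move y^3 to the remainder.
  leading term y^2: no divisor's leading term divides it; move -5/6y^2 to the remainder.
  leading term y: no divisor's leading term divides it; move -4/3y to the remainder.
  leading term 1: no divisor's leading term divides it; move 23/24 to the remainder.
  remainder 5/24x + y^3 - 5/6y^2 - 4/3y + 23/24 ≠ 0; add h_3 = 5/24x + y^3 - 5/6y^2 - 4/3y + 23/24 to the basis.

S(f_1,h_3): lcm = xy. S = -24/5y^4 + 4y^3 + 37/5y^2 - 23/5y - 2.
  leading term y^4: no divisor's leading term divides it; move -24/5y^4 to the remainder.
  leading term y^3: no divisor's leading term divides it; move 4y^3 to the remainder.
  leading term y^2: no divisor's leading term divides it; move 37/5y^2 to the remainder.
  leading term y: no divisor's leading term divides it; move -23/5y to the remainder.
  leading term 1: no divisor's leading term divides it; move -2 to the remainder.
  remainder -24/5y^4 + 4y^3 + 37/5y^2 - 23/5y - 2 ≠ 0; add h_4 = -24/5y^4 + 4y^3 + 37/5y^2 - 23/5y - 2 to the basis.

The other S-polynomials (S(f_2,h_3), S(f_1,h_4), S(f_2,h_4), S(h_3,h_4)) all reduce to 0 modulo the current basis, so we have a Gröbner basis.
Inter-reduce: drop elements whose leading term is divisible by another's, tail-reduce, and make monic.
Reduced Gröbner basis: {x + 24/5y^3 - 4y^2 - 32/5y + 23/5, y^4 - 5/6y^3 - 37/24y^2 + 23/24y + 5/12}.
Label its elements g_1 = x + 24/5y^3 - 4y^2 - 32/5y + 23/5, g_2 = y^4 - 5/6y^3 - 37/24y^2 + 23/24y + 5/12.

Reduce p = 6x + 144/5y^3 - 24y^2 - 192/5y + 138/5 modulo G:
  leading term x: subtract (6)·g_1 from 6x + 144/5y^3 - 24y^2 - 192/5y + 138/5 → 0
  normal form = 0.
Since the normal form is 0, p ∈ I.

6x + 144/5y^3 - 24y^2 - 192/5y + 138/5 lies in I (it reduces to 0).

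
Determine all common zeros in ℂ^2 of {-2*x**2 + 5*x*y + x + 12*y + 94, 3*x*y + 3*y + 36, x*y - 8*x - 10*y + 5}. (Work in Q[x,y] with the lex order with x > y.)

{(-5, 3)}

Compute a lex Gröbner basis by Buchberger's algorithm.
f_1 = -2*x**2 + 5*x*y + x + 12*y + 94, LT = x**2.
f_2 = 3*x*y + 3*y + 36, LT = x*y.
f_3 = x*y - 8*x - 10*y + 5, LT = x*y.

S(f_1,f_2): lcm = x**2*y. S = -5/2*x*y**2 - 3/2*x*y - 12*x - 6*y**2 - 47*y.
  leading term x*y**2: subtract (-5/6*y)·f_2 from -5/2*x*y**2 - 3/2*x*y - 12*x - 6*y**2 - 47*y → -3/2*x*y - 12*x - 7/2*y**2 - 17*y
  leading term x*y: subtract (-1/2)·f_2 from -3/2*x*y - 12*x - 7/2*y**2 - 17*y → -12*x - 7/2*y**2 - 31/2*y + 18
  leading term x: no divisor's leading term divides it; move -12*x to the remainder.
  leading term y**2: no divisor's leading term divides it; move -7/2*y**2 to the remainder.
  leading term y: no divisor's leading term divides it; move -31/2*y to the remainder.
  leading term 1: no divisor's leading term divides it; move 18 to the remainder.
  remainder -12*x - 7/2*y**2 - 31/2*y + 18 ≠ 0; add h_4 = -12*x - 7/2*y**2 - 31/2*y + 18 to the basis.

S(f_1,f_3): lcm = x**2*y. S = 8*x**2 - 5/2*x*y**2 + 19/2*x*y - 5*x - 6*y**2 - 47*y.
  leading term x**2: subtract (-4)·f_1 from 8*x**2 - 5/2*x*y**2 + 19/2*x*y - 5*x - 6*y**2 - 47*y → -5/2*x*y**2 + 59/2*x*y - x - 6*y**2 + y + 376
  leading term x*y**2: subtract (-5/6*y)·f_2 from -5/2*x*y**2 + 59/2*x*y - x - 6*y**2 + y + 376 → 59/2*x*y - x - 7/2*y**2 + 31*y + 376
  leading term x*y: subtract (59/6)·f_2 from 59/2*x*y - x - 7/2*y**2 + 31*y + 376 → -x - 7/2*y**2 + 3/2*y + 22
  leading term x: subtract (1/12)·h_4 from -x - 7/2*y**2 + 3/2*y + 22 → -77/24*y**2 + 67/24*y + 41/2
  leading term y**2: no divisor's leading term divides it; move -77/24*y**2 to the remainder.
  leading term y: no divisor's leading term divides it; move 67/24*y to the remainder.
  leading term 1: no divisor's leading term divides it; move 41/2 to the remainder.
  remainder -77/24*y**2 + 67/24*y + 41/2 ≠ 0; add h_5 = -77/24*y**2 + 67/24*y + 41/2 to the basis.

S(f_2,f_3): lcm = x*y. S = 8*x + 11*y + 7.
  leading term x: subtract (-2/3)·h_4 from 8*x + 11*y + 7 → -7/3*y**2 + 2/3*y + 19
  leading term y**2: subtract (8/11)·h_5 from -7/3*y**2 + 2/3*y + 19 → -15/11*y + 45/11
  leading term y: no divisor's leading term divides it; move -15/11*y to the remainder.
  leading term 1: no divisor's leading term divides it; move 45/11 to the remainder.
  remainder -15/11*y + 45/11 ≠ 0; add h_6 = -15/11*y + 45/11 to the basis.

S(f_1,h_4): lcm = x**2. S = -7/24*x*y**2 - 91/24*x*y + x - 6*y - 47.
  leading term x*y**2: subtract (-7/72*y)·f_2 from -7/24*x*y**2 - 91/24*x*y + x - 6*y - 47 → -91/24*x*y + x + 7/24*y**2 - 5/2*y - 47
  leading term x*y: subtract (-91/72)·f_2 from -91/24*x*y + x + 7/24*y**2 - 5/2*y - 47 → x + 7/24*y**2 + 31/24*y - 3/2
  leading term x: subtract (-1/12)·h_4 from x + 7/24*y**2 + 31/24*y - 3/2 → 0
  remainder 0.

S(f_2,h_4): lcm = x*y. S = -7/24*y**3 - 31/24*y**2 + 5/2*y + 12.
  leading term y**3: subtract (1/11*y)·h_5 from -7/24*y**3 - 31/24*y**2 + 5/2*y + 12 → -17/11*y**2 + 7/11*y + 12
  leading term y**2: subtract (408/847)·h_5 from -17/11*y**2 + 7/11*y + 12 → -600/847*y + 1800/847
  leading term y: subtract (40/77)·h_6 from -600/847*y + 1800/847 → 0
  remainder 0.

S(f_3,h_4): lcm = x*y. S = -8*x - 7/24*y**3 - 31/24*y**2 - 17/2*y + 5.
  leading term x: subtract (2/3)·h_4 from -8*x - 7/24*y**3 - 31/24*y**2 - 17/2*y + 5 → -7/24*y**3 + 25/24*y**2 + 11/6*y - 7
  leading term y**3: subtract (1/11*y)·h_5 from -7/24*y**3 + 25/24*y**2 + 11/6*y - 7 → 26/33*y**2 - 1/33*y - 7
  leading term y**2: subtract (-208/847)·h_5 from 26/33*y**2 - 1/33*y - 7 → 555/847*y - 1665/847
  leading term y: subtract (-37/77)·h_6 from 555/847*y - 1665/847 → 0
  remainder 0.

S(f_1,h_5): leading monomials are coprime, so the S-polynomial reduces to 0 (Buchberger's first criterion).
S(f_2,h_5): lcm = x*y**2. S = 67/77*x*y + 492/77*x + y**2 + 12*y.
  leading term x*y: subtract (67/231)·f_2 from 67/77*x*y + 492/77*x + y**2 + 12*y → 492/77*x + y**2 + 857/77*y - 804/77
  leading term x: subtract (-41/77)·h_4 from 492/77*x + y**2 + 857/77*y - 804/77 → -19/22*y**2 + 443/154*y - 6/7
  leading term y**2: subtract (228/847)·h_5 from -19/22*y**2 + 443/154*y - 6/7 → 1800/847*y - 5400/847
  leading term y: subtract (-120/77)·h_6 from 1800/847*y - 5400/847 → 0
  remainder 0.

S(f_3,h_5): lcm = x*y**2. S = -549/77*x*y + 492/77*x - 10*y**2 + 5*y.
  leading term x*y: subtract (-183/77)·f_2 from -549/77*x*y + 492/77*x - 10*y**2 + 5*y → 492/77*x - 10*y**2 + 934/77*y + 6588/77
  leading term x: subtract (-41/77)·h_4 from 492/77*x - 10*y**2 + 934/77*y + 6588/77 → -261/22*y**2 + 597/154*y + 666/7
  leading term y**2: subtract (3132/847)·h_5 from -261/22*y**2 + 597/154*y + 666/7 → -780/121*y + 2340/121
  leading term y: subtract (52/11)·h_6 from -780/121*y + 2340/121 → 0
  remainder 0.

S(h_4,h_5): leading monomials are coprime, so the S-polynomial reduces to 0 (Buchberger's first criterion).
S(f_1,h_6): leading monomials are coprime, so the S-polynomial reduces to 0 (Buchberger's first criterion).
S(f_2,h_6): lcm = x*y. S = 3*x + y + 12.
  leading term x: subtract (-1/4)·h_4 from 3*x + y + 12 → -7/8*y**2 - 23/8*y + 33/2
  leading term y**2: subtract (3/11)·h_5 from -7/8*y**2 - 23/8*y + 33/2 → -40/11*y + 120/11
  leading term y: subtract (8/3)·h_6 from -40/11*y + 120/11 → 0
  remainder 0.

S(f_3,h_6): lcm = x*y. S = -5*x - 10*y + 5.
  leading term x: subtract (5/12)·h_4 from -5*x - 10*y + 5 → 35/24*y**2 - 85/24*y - 5/2
  leading term y**2: subtract (-5/11)·h_5 from 35/24*y**2 - 85/24*y - 5/2 → -25/11*y + 75/11
  leading term y: subtract (5/3)·h_6 from -25/11*y + 75/11 → 0
  remainder 0.

S(h_4,h_6): leading monomials are coprime, so the S-polynomial reduces to 0 (Buchberger's first criterion).
S(h_5,h_6): lcm = y**2. S = 164/77*y - 492/77.
  leading term y: subtract (-164/105)·h_6 from 164/77*y - 492/77 → 0
  remainder 0.

Every S-polynomial of the final basis reduces to 0, so we have a Gröbner basis.
Inter-reduce: drop elements whose leading term is divisible by another's, tail-reduce, and make monic.
Reduced Gröbner basis: {x + 5, y - 3}.

The lex basis is triangular: the last element involves only y. Solving y - 3 = 0 gives y ∈ {3}; substituting each value into the earlier elements determines the remaining variables.
  y = 3: the earlier basis element becomes x + 5 = 0, giving x = -5 — point (-5, 3).
Check: every point annihilates each of the original generators.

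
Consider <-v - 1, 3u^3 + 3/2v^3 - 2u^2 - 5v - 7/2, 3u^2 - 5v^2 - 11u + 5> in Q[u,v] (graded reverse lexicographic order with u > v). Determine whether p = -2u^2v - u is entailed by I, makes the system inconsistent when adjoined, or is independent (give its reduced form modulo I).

First compute the reduced Gröbner basis of I by Buchberger's algorithm.
f_1 = -v - 1, LT = v.
f_2 = 3u^3 + 3/2v^3 - 2u^2 - 5v - 7/2, LT = u^3.
f_3 = 3u^2 - 5v^2 - 11u + 5, LT = u^2.

S(f_2,f_3): lcm = u^3. S = 5/3uv^2 + 1/2v^3 + 3u^2 - 5/3u - 5/3v - 7/6.
  leading term uv^2: subtract (-5/3uv)·f_1 from 5/3uv^2 + 1/2v^3 + 3u^2 - 5/3u - 5/3v - 7/6 → 1/2v^3 + 3u^2 - 5/3uv - 5/3u - 5/3v - 7/6
  leading term v^3: subtract (-1/2v^2)·f_1 from 1/2v^3 + 3u^2 - 5/3uv - 5/3u - 5/3v - 7/6 → 3u^2 - 5/3uv - 1/2v^2 - 5/3u - 5/3v - 7/6
  leading term u^2: subtract (1)·f_3 from 3u^2 - 5/3uv - 1/2v^2 - 5/3u - 5/3v - 7/6 → -5/3uv + 9/2v^2 + 28/3u - 5/3v - 37/6
  leading term uv: subtract (5/3u)·f_1 from -5/3uv + 9/2v^2 + 28/3u - 5/3v - 37/6 → 9/2v^2 + 11u - 5/3v - 37/6
  leading term v^2: subtract (-9/2v)·f_1 from 9/2v^2 + 11u - 5/3v - 37/6 → 11u - 37/6v - 37/6
  leading term u: no divisor's leading term divides it; move 11u to the remainder.
  leading term v: subtract (37/6)·f_1 from -37/6v - 37/6 → 0
  remainder 11u ≠ 0; add h_4 = 11u to the basis.

The other S-polynomials (S(f_1,f_2), S(f_1,f_3), S(f_1,h_4), S(f_2,h_4), S(f_3,h_4)) all reduce to 0 modulo the current basis, so we have a Gröbner basis.
Inter-reduce: drop elements whose leading term is divisible by another's, tail-reduce, and make monic.
Reduced Gröbner basis: {u, v + 1}.
Label its elements g_1 = u, g_2 = v + 1.

Reduce p = -2u^2v - u modulo G:
  leading term u^2v: subtract (-2uv)·g_1 from -2u^2v - u → -u
  leading term u: subtract (-1)·g_1 from -u → 0
  normal form = 0.
Since the normal form is 0, p ∈ I.

The remainder on division by a Gröbner basis is unique — it is the normal form.

-2u^2v - u lies in I (it reduces to 0).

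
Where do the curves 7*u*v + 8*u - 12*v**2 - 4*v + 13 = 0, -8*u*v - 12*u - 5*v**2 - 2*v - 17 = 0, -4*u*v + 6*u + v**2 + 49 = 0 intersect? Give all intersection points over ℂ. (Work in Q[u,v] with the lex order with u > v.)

Compute a lex Gröbner basis by Buchberger's algorithm.
f_1 = 7*u*v + 8*u - 12*v**2 - 4*v + 13, LT = u*v.
f_2 = -8*u*v - 12*u - 5*v**2 - 2*v - 17, LT = u*v.
f_3 = -4*u*v + 6*u + v**2 + 49, LT = u*v.

S(f_1,f_2): lcm = u*v. S = -5/14*u - 131/56*v**2 - 23/28*v - 15/56.
  leading term u: no divisor's leading term divides it; move -5/14*u to the remainder.
  leading term v**2: no divisor's leading term divides it; move -131/56*v**2 to the remainder.
  leading term v: no divisor's leading term divides it; move -23/28*v to the remainder.
  leading term 1: no divisor's leading term divides it; move -15/56 to the remainder.
  remainder -5/14*u - 131/56*v**2 - 23/28*v - 15/56 ≠ 0; add h_4 = -5/14*u - 131/56*v**2 - 23/28*v - 15/56 to the basis.

S(f_1,f_3): lcm = u*v. S = 37/14*u - 41/28*v**2 - 4/7*v + 395/28.
  leading term u: subtract (-37/5)·h_4 from 37/14*u - 41/28*v**2 - 4/7*v + 395/28 → -751/40*v**2 - 133/20*v + 97/8
  leading term v**2: no divisor's leading term divides it; move -751/40*v**2 to the remainder.
  leading term v: no divisor's leading term divides it; move -133/20*v to the remainder.
  leading term 1: no divisor's leading term divides it; move 97/8 to the remainder.
  remainder -751/40*v**2 - 133/20*v + 97/8 ≠ 0; add h_5 = -751/40*v**2 - 133/20*v + 97/8 to the basis.

S(f_1,h_4): lcm = u*v. S = 8/7*u - 131/20*v**3 - 281/70*v**2 - 37/28*v + 13/7.
  leading term u: subtract (-16/5)·h_4 from 8/7*u - 131/20*v**3 - 281/70*v**2 - 37/28*v + 13/7 → -131/20*v**3 - 23/2*v**2 - 79/20*v + 1
  leading term v**3: subtract (262/751*v)·h_5 from -131/20*v**3 - 23/2*v**2 - 79/20*v + 1 → -34471/3755*v**2 - 30716/3755*v + 1
  leading term v**2: subtract (275768/564001)·h_5 from -34471/3755*v**2 - 30716/3755*v + 1 → -2779686/564001*v - 2779686/564001
  leading term v: no divisor's leading term divides it; move -2779686/564001*v to the remainder.
  leading term 1: no divisor's leading term divides it; move -2779686/564001 to the remainder.
  remainder -2779686/564001*v - 2779686/564001 ≠ 0; add h_6 = -2779686/564001*v - 2779686/564001 to the basis.

The other S-polynomials (S(f_2,f_3), S(f_2,h_4), S(f_3,h_4), S(f_1,h_5), S(f_2,h_5), S(f_3,h_5), S(h_4,h_5), S(f_1,h_6), S(f_2,h_6), S(f_3,h_6), S(h_4,h_6), S(h_5,h_6)) all reduce to 0 modulo the current basis, so we have a Gröbner basis.
Inter-reduce: drop elements whose leading term is divisible by another's, tail-reduce, and make monic.
Reduced Gröbner basis: {u + 5, v + 1}.

The lex basis is triangular: the last element involves only v. Solving v + 1 = 0 gives v ∈ {-1}; substituting each value into the earlier elements determines the remaining variables.
  v = -1: the earlier basis element becomes u + 5 = 0, giving u = -5 — point (-5, -1).
Check: every point annihilates each of the original generators.

{(-5, -1)}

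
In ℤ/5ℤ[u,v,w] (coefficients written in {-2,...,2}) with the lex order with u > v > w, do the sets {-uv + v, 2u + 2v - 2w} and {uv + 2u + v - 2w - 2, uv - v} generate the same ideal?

Equality of ideals is decidable: compute both reduced Gröbner bases (unique for the ordering) and check whether they agree.
Buchberger on the first generating set:
f_1 = -uv + v, LT = uv.
f_2 = 2u + 2v - 2w, LT = u.

S(f_1,f_2): lcm = uv. S = -v² + vw - v.
  leading term v²: no divisor's leading term divides it; move -v² to the remainder.
  leading term vw: no divisor's leading term divides it; move vw to the remainder.
  leading term v: no divisor's leading term divides it; move -v to the remainder.
  remainder -v² + vw - v ≠ 0; add g_3 = -v² + vw - v to the basis.

S(f_1,g_3): lcm = uv². S = uvw - uv - v².
  leading term uvw: subtract (-w)·f_1 from uvw - uv - v² → -uv - v² + vw
  leading term uv: subtract (1)·f_1 from -uv - v² + vw → -v² + vw - v
  leading term v²: subtract (1)·g_3 from -v² + vw - v → 0
  remainder 0.

S(f_2,g_3): leading monomials are coprime, so the S-polynomial reduces to 0 (Buchberger's first criterion).
Every S-polynomial of the final basis reduces to 0, so we have a Gröbner basis.
Inter-reduce: drop elements whose leading term is divisible by another's, tail-reduce, and make monic.
Reduced Gröbner basis: {u + v - w, v² - vw + v}.

Buchberger on the second generating set:
h_1 = uv + 2u + v - 2w - 2, LT = uv.
h_2 = uv - v, LT = uv.

S(h_1,h_2): lcm = uv. S = 2u + 2v - 2w - 2.
  leading term u: no divisor's leading term divides it; move 2u to the remainder.
  leading term v: no divisor's leading term divides it; move 2v to the remainder.
  leading term w: no divisor's leading term divides it; move -2w to the remainder.
  leading term 1: no divisor's leading term divides it; move -2 to the remainder.
  remainder 2u + 2v - 2w - 2 ≠ 0; add k_3 = 2u + 2v - 2w - 2 to the basis.

S(h_1,k_3): lcm = uv. S = 2u - v² + vw + 2v - 2w - 2.
  leading term u: subtract (1)·k_3 from 2u - v² + vw + 2v - 2w - 2 → -v² + vw
  leading term v²: no divisor's leading term divides it; move -v² to the remainder.
  leading term vw: no divisor's leading term divides it; move vw to the remainder.
  remainder -v² + vw ≠ 0; add k_4 = -v² + vw to the basis.

S(h_2,k_3): lcm = uv. S = -v² + vw.
  leading term v²: subtract (1)·k_4 from -v² + vw → 0
  remainder 0.

S(h_1,k_4): lcm = uv². S = uvw + 2uv + v² - 2vw - 2v.
  leading term uvw: subtract (w)·h_1 from uvw + 2uv + v² - 2vw - 2v → 2uv - 2uw + v² + 2vw - 2v + 2w² + 2w
  leading term uv: subtract (2)·h_1 from 2uv - 2uw + v² + 2vw - 2v + 2w² + 2w → -2uw + u + v² + 2vw + v + 2w² + w - 1
  leading term uw: subtract (-w)·k_3 from -2uw + u + v² + 2vw + v + 2w² + w - 1 → u + v² - vw + v - w - 1
  leading term u: subtract (-2)·k_3 from u + v² - vw + v - w - 1 → v² - vw
  leading term v²: subtract (-1)·k_4 from v² - vw → 0
  remainder 0.

S(h_2,k_4): lcm = uv². S = uvw - v².
  leading term uvw: subtract (w)·h_1 from uvw - v² → -2uw - v² - vw + 2w² + 2w
  leading term uw: subtract (-w)·k_3 from -2uw - v² - vw + 2w² + 2w → -v² + vw
  leading term v²: subtract (1)·k_4 from -v² + vw → 0
  remainder 0.

S(k_3,k_4): leading monomials are coprime, so the S-polynomial reduces to 0 (Buchberger's first criterion).
Every S-polynomial of the final basis reduces to 0, so we have a Gröbner basis.
Inter-reduce: drop elements whose leading term is divisible by another's, tail-reduce, and make monic.
Reduced Gröbner basis: {u + v - w - 1, v² - vw}.

The bases are distinct; the ideals are different.

No, the ideals differ.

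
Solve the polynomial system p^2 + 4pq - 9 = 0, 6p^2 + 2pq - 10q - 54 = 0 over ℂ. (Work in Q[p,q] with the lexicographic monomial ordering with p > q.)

Compute a lex Gröbner basis by Buchberger's algorithm.
f_1 = p^2 + 4pq - 9, LT = p^2.
f_2 = 6p^2 + 2pq - 10q - 54, LT = p^2.

S(f_1,f_2): lcm = p^2. S = 11/3pq + 5/3q.
  reduce S modulo (f_1, f_2):
  remainder 11/3pq + 5/3q ≠ 0; add h_3 = 11/3pq + 5/3q to the basis.

S(f_1,h_3): lcm = p^2q. S = 4pq^2 - 5/11pq - 9q.
  reduce S modulo (f_1, f_2, h_3):
  remainder -20/11q^2 - 1064/121q ≠ 0; add h_4 = -20/11q^2 - 1064/121q to the basis.

The other S-polynomials (S(f_2,h_3), S(f_1,h_4), S(f_2,h_4), S(h_3,h_4)) all reduce to 0 modulo the current basis, so we have a Gröbner basis.
Inter-reduce: drop elements whose leading term is divisible by another's, tail-reduce, and make monic.
Reduced Gröbner basis: {p^2 - 20/11q - 9, pq + 5/11q, q^2 + 266/55q}.

The lex basis is triangular: the last element involves only q. Solving q^2 + 266/55q = 0 gives q ∈ {-266/55, 0}; substituting each value into the earlier elements determines the remaining variables.
  q = -266/55: the earlier basis elements become p^2 - 25/121 = 0; -266/55p - 266/121 = 0, giving p = -5/11 — point (-5/11, -266/55).
  q = 0: the earlier basis element becomes p^2 - 9 = 0, giving p = -3, 3 — points (-3, 0), (3, 0).

{(-5/11, -266/55), (-3, 0), (3, 0)}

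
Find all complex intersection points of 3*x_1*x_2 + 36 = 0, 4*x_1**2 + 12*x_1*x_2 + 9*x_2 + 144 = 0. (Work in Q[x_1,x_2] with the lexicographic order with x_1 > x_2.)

{(3, -4), (-3/2 - 3*sqrt(3)*I/2, 2 - 2*sqrt(3)*I), (-3/2 + 3*sqrt(3)*I/2, 2 + 2*sqrt(3)*I)}

Compute a lex Gröbner basis by Buchberger's algorithm.
f_1 = 3*x_1*x_2 + 36, LT = x_1*x_2.
f_2 = 4*x_1**2 + 12*x_1*x_2 + 9*x_2 + 144, LT = x_1**2.

S(f_1,f_2): lcm = x_1**2*x_2. S = -3*x_1*x_2**2 + 12*x_1 - 9/4*x_2**2 - 36*x_2.
  reduce S modulo (f_1, f_2):
  remainder 12*x_1 - 9/4*x_2**2 ≠ 0; add h_3 = 12*x_1 - 9/4*x_2**2 to the basis.

S(f_1,h_3): lcm = x_1*x_2. S = 3/16*x_2**3 + 12.
  reduce S modulo (f_1, f_2, h_3):
  remainder 3/16*x_2**3 + 12 ≠ 0; add h_4 = 3/16*x_2**3 + 12 to the basis.

The other S-polynomials (S(f_2,h_3), S(f_1,h_4), S(f_2,h_4), S(h_3,h_4)) all reduce to 0 modulo the current basis, so we have a Gröbner basis.
Inter-reduce: drop elements whose leading term is divisible by another's, tail-reduce, and make monic.
Reduced Gröbner basis: {x_1 - 3/16*x_2**2, x_2**3 + 64}.

Since the basis is lex-ordered, x_2**3 + 64 is univariate in x_2. Its roots are {-4, 2 - 2*sqrt(3)*I, 2 + 2*sqrt(3)*I}. Back-substituting each root into the other basis elements fixes the other coordinates.
  x_2 = -4: the earlier basis element becomes x_1 - 3 = 0, giving x_1 = 3 — point (3, -4).
  x_2 = 2 - 2*sqrt(3)*I: the earlier basis element becomes x_1 + 3/2 + 3*sqrt(3)*I/2 = 0, giving x_1 = -3/2 - 3*sqrt(3)*I/2 — point (-3/2 - 3*sqrt(3)*I/2, 2 - 2*sqrt(3)*I).
  x_2 = 2 + 2*sqrt(3)*I: the earlier basis element becomes x_1 + 3/2 - 3*sqrt(3)*I/2 = 0, giving x_1 = -3/2 + 3*sqrt(3)*I/2 — point (-3/2 + 3*sqrt(3)*I/2, 2 + 2*sqrt(3)*I).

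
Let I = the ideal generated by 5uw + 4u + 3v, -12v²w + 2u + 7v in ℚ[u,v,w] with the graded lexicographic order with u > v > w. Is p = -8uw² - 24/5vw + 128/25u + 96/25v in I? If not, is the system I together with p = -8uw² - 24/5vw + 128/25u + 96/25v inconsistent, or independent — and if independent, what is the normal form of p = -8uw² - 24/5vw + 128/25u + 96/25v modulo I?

First compute the reduced Gröbner basis of I by Buchberger's algorithm.
f_1 = 5uw + 4u + 3v, LT = uw.
f_2 = -12v²w + 2u + 7v, LT = v²w.

S(f_1,f_2): lcm = uv²w. S = ⅘uv² + ⅗v³ + ⅙u² + 7/12uv.
  leading term uv²: no divisor's leading term divides it; move ⅘uv² to the remainder.
  leading term v³: no divisor's leading term divides it; move ⅗v³ to the remainder.
  leading term u²: no divisor's leading term divides it; move ⅙u² to the remainder.
  leading term uv: no divisor's leading term divides it; move 7/12uv to the remainder.
  remainder ⅘uv² + ⅗v³ + ⅙u² + 7/12uv ≠ 0; add h_3 = ⅘uv² + ⅗v³ + ⅙u² + 7/12uv to the basis.

The other S-polynomials (S(f_1,h_3), S(f_2,h_3)) all reduce to 0 modulo the current basis, so we have a Gröbner basis.
Inter-reduce: drop elements whose leading term is divisible by another's, tail-reduce, and make monic.
Reduced Gröbner basis: {uv² + ¾v³ + 5/24u² + 35/48uv, v²w - ⅙u - 7/12v, uw + ⅘u + ⅗v}.
Label its elements g_1 = uv² + ¾v³ + 5/24u² + 35/48uv, g_2 = v²w - ⅙u - 7/12v, g_3 = uw + ⅘u + ⅗v.

Reduce p = -8uw² - 24/5vw + 128/25u + 96/25v modulo G:
  leading term uw²: subtract (-8w)·g_3 from -8uw² - 24/5vw + 128/25u + 96/25v → 32/5uw + 128/25u + 96/25v
  leading term uw: subtract (32/5)·g_3 from 32/5uw + 128/25u + 96/25v → 0
  normal form = 0.
Since the normal form is 0, p ∈ I.

-8uw² - 24/5vw + 128/25u + 96/25v lies in I (it reduces to 0).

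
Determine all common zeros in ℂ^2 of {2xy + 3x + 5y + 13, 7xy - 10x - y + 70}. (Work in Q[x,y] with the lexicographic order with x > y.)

{(3, -2), (-121/41, 170/37)}

Compute a lex Gröbner basis by Buchberger's algorithm.
f_1 = 2xy + 3x + 5y + 13, LT = xy.
f_2 = 7xy - 10x - y + 70, LT = xy.

S(f_1,f_2): lcm = xy. S = 41/14x + 37/14y - 7/2.
  leading term x: no divisor's leading term divides it; move 41/14x to the remainder.
  leading term y: no divisor's leading term divides it; move 37/14y to the remainder.
  leading term 1: no divisor's leading term divides it; move -7/2 to the remainder.
  remainder 41/14x + 37/14y - 7/2 ≠ 0; add h_3 = 41/14x + 37/14y - 7/2 to the basis.

S(f_1,h_3): lcm = xy. S = 3/2x - 37/41y^2 + 303/82y + 13/2.
  leading term x: subtract (21/41)·h_3 from 3/2x - 37/41y^2 + 303/82y + 13/2 → -37/41y^2 + 96/41y + 340/41
  leading term y^2: no divisor's leading term divides it; move -37/41y^2 to the remainder.
  leading term y: no divisor's leading term divides it; move 96/41y to the remainder.
  leading term 1: no divisor's leading term divides it; move 340/41 to the remainder.
  remainder -37/41y^2 + 96/41y + 340/41 ≠ 0; add h_4 = -37/41y^2 + 96/41y + 340/41 to the basis.

The other S-polynomials (S(f_2,h_3), S(f_1,h_4), S(f_2,h_4), S(h_3,h_4)) all reduce to 0 modulo the current basis, so we have a Gröbner basis.
Inter-reduce: drop elements whose leading term is divisible by another's, tail-reduce, and make monic.
Reduced Gröbner basis: {x + 37/41y - 49/41, y^2 - 96/37y - 340/37}.

From the last basis element, y^2 - 96/37y - 340/37 = 0, so y takes values in {-2, 170/37}. Each choice, substituted upward through the basis, yields the corresponding point(s) of the solution set.
  y = -2: the earlier basis element becomes x - 3 = 0, giving x = 3 — point (3, -2).
  y = 170/37: the earlier basis element becomes x + 121/41 = 0, giving x = -121/41 — point (-121/41, 170/37).
Each listed point satisfies every original equation (direct substitution).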